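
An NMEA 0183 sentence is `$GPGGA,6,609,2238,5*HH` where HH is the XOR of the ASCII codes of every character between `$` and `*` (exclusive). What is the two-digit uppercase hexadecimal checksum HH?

61

XOR the ASCII codes of the payload characters:
  'G' = 0x47 → acc = 0x47
  'P' = 0x50 → acc = 0x17
  'G' = 0x47 → acc = 0x50
  'G' = 0x47 → acc = 0x17
  'A' = 0x41 → acc = 0x56
  ',' = 0x2C → acc = 0x7A
  '6' = 0x36 → acc = 0x4C
  ',' = 0x2C → acc = 0x60
  '6' = 0x36 → acc = 0x56
  '0' = 0x30 → acc = 0x66
  '9' = 0x39 → acc = 0x5F
  ',' = 0x2C → acc = 0x73
  '2' = 0x32 → acc = 0x41
  '2' = 0x32 → acc = 0x73
  '3' = 0x33 → acc = 0x40
  '8' = 0x38 → acc = 0x78
  ',' = 0x2C → acc = 0x54
  '5' = 0x35 → acc = 0x61
Checksum = 0x61.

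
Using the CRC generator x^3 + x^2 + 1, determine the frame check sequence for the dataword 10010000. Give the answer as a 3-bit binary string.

100

Append 3 zeros: 10010000000. Divide by 1101 (XOR where the leading bit is 1):
  pos 0: 1001 XOR 1101 = 0100
  pos 1: 1000 XOR 1101 = 0101
  pos 2: 1010 XOR 1101 = 0111
  pos 3: 1110 XOR 1101 = 0011
  pos 5: 1100 XOR 1101 = 0001
Remainder (last 3 bits) = 100. This is the CRC / FCS.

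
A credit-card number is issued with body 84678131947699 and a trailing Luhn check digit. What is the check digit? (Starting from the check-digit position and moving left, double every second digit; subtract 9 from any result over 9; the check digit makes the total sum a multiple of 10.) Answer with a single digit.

3

Partial digits right→left: 9 9 6 7 4 9 1 3 1 8 7 6 4 8
Double every second digit counting from the check-digit position (so the 1st, 3rd, 5th, ... of the partial from the right).
  doubled (with −9 where >9): 9 3 8 2 2 5 8 → sum 37
  kept as-is: 9 7 9 3 8 6 8 → sum 50
Total = 37 + 50 = 87.
Check digit = (10 − (87 mod 10)) mod 10 = 3.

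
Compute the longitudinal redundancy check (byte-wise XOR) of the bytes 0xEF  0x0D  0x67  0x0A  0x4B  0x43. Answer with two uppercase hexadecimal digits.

XOR the bytes together:
  start with 0xEF
  0xEF ⊕ 0x0D = 0xE2
  0xE2 ⊕ 0x67 = 0x85
  0x85 ⊕ 0x0A = 0x8F
  0x8F ⊕ 0x4B = 0xC4
  0xC4 ⊕ 0x43 = 0x87

87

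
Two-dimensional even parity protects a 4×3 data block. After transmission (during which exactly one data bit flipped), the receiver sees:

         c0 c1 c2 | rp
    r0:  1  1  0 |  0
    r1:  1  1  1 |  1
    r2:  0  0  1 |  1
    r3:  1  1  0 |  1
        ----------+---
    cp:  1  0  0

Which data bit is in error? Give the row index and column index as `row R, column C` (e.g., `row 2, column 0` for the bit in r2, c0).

Recompute each row's even parity and compare to rp:
  r0: data parity 0, sent rp 0 → ok
  r1: data parity 1, sent rp 1 → ok
  r2: data parity 1, sent rp 1 → ok
  r3: data parity 0, sent rp 1 → mismatch
Recompute each column's even parity and compare to cp:
  c0: data parity 1, sent cp 1 → ok
  c1: data parity 1, sent cp 0 → mismatch
  c2: data parity 0, sent cp 0 → ok
Exactly one row (r3) and one column (c1) fail → the flipped bit is at their intersection.

row 3, column 1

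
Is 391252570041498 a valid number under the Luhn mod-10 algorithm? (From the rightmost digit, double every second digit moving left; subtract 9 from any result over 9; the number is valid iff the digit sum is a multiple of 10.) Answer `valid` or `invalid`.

From the right, keep odd positions and double even positions (subtract 9 from any doubled value over 9):
  doubled (positions 2,4,...): 9 2 0 5 4 4 9 → sum 33
  kept (positions 1,3,...): 8 4 4 0 5 5 1 3 → sum 30
Total = 63.
63 mod 10 = 3, so the number is invalid.

invalid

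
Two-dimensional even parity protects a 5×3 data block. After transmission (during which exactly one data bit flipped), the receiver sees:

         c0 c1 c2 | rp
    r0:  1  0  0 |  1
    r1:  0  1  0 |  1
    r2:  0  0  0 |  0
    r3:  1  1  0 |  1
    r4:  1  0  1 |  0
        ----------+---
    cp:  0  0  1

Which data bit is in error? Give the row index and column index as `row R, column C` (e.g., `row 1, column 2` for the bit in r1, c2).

Recompute each row's even parity and compare to rp:
  r0: data parity 1, sent rp 1 → ok
  r1: data parity 1, sent rp 1 → ok
  r2: data parity 0, sent rp 0 → ok
  r3: data parity 0, sent rp 1 → mismatch
  r4: data parity 0, sent rp 0 → ok
Recompute each column's even parity and compare to cp:
  c0: data parity 1, sent cp 0 → mismatch
  c1: data parity 0, sent cp 0 → ok
  c2: data parity 1, sent cp 1 → ok
Exactly one row (r3) and one column (c0) fail → the flipped bit is at their intersection.

row 3, column 0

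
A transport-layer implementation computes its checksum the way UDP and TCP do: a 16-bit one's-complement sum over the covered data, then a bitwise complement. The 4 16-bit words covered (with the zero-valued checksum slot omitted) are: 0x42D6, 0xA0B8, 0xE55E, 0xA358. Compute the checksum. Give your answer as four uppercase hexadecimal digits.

93B9

One's-complement addition (fold any carry out of bit 15 back into bit 0):
  0x42D6 + 0xA0B8 = 0x0E38E
  0xE38E + 0xE55E = 0x1C8EC → wrap carry → 0xC8ED
  0xC8ED + 0xA358 = 0x16C45 → wrap carry → 0x6C46
One's-complement sum = 0x6C46.
Checksum = ~0x6C46 & 0xFFFF = 0x93B9.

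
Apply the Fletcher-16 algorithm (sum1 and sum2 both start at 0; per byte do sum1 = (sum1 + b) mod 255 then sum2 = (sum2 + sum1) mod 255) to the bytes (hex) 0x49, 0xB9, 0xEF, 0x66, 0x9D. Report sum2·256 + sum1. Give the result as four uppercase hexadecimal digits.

8FF6

Running sums (mod 255):
  after byte 0 (0x49): sum1=73, sum2=73
  after byte 1 (0xB9): sum1=3, sum2=76
  after byte 2 (0xEF): sum1=242, sum2=63
  after byte 3 (0x66): sum1=89, sum2=152
  after byte 4 (0x9D): sum1=246, sum2=143
Checksum = sum2·256 + sum1 = 143·256 + 246 = 36854 = 0x8FF6.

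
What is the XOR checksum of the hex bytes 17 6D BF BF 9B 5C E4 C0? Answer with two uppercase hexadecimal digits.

XOR the bytes together:
  start with 0x17
  0x17 ⊕ 0x6D = 0x7A
  0x7A ⊕ 0xBF = 0xC5
  0xC5 ⊕ 0xBF = 0x7A
  0x7A ⊕ 0x9B = 0xE1
  0xE1 ⊕ 0x5C = 0xBD
  0xBD ⊕ 0xE4 = 0x59
  0x59 ⊕ 0xC0 = 0x99

99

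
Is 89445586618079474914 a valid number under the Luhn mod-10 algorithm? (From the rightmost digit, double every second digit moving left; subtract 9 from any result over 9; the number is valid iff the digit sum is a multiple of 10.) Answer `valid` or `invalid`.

From the right, keep odd positions and double even positions (subtract 9 from any doubled value over 9):
  doubled (positions 2,4,...): 2 8 8 5 7 3 7 1 8 7 → sum 56
  kept (positions 1,3,...): 4 9 7 9 0 1 6 5 4 9 → sum 54
Total = 110.
110 mod 10 = 0, so the number is valid.

valid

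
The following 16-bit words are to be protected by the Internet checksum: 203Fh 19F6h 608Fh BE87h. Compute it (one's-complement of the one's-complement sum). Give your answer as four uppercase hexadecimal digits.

A6B3

One's-complement addition (fold any carry out of bit 15 back into bit 0):
  0x203F + 0x19F6 = 0x03A35
  0x3A35 + 0x608F = 0x09AC4
  0x9AC4 + 0xBE87 = 0x1594B → wrap carry → 0x594C
One's-complement sum = 0x594C.
Checksum = ~0x594C & 0xFFFF = 0xA6B3.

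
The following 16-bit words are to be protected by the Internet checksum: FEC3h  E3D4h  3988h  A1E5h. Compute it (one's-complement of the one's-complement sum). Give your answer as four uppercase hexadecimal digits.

41F9

One's-complement addition (fold any carry out of bit 15 back into bit 0):
  0xFEC3 + 0xE3D4 = 0x1E297 → wrap carry → 0xE298
  0xE298 + 0x3988 = 0x11C20 → wrap carry → 0x1C21
  0x1C21 + 0xA1E5 = 0x0BE06
One's-complement sum = 0xBE06.
Checksum = ~0xBE06 & 0xFFFF = 0x41F9.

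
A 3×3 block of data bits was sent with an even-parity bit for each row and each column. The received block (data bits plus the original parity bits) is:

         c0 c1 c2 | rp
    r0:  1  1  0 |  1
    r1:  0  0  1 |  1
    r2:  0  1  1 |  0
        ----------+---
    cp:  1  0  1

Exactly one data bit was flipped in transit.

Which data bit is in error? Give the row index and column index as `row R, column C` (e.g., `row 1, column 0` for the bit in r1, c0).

row 0, column 2

Recompute each row's even parity and compare to rp:
  r0: data parity 0, sent rp 1 → mismatch
  r1: data parity 1, sent rp 1 → ok
  r2: data parity 0, sent rp 0 → ok
Recompute each column's even parity and compare to cp:
  c0: data parity 1, sent cp 1 → ok
  c1: data parity 0, sent cp 0 → ok
  c2: data parity 0, sent cp 1 → mismatch
Exactly one row (r0) and one column (c2) fail → the flipped bit is at their intersection.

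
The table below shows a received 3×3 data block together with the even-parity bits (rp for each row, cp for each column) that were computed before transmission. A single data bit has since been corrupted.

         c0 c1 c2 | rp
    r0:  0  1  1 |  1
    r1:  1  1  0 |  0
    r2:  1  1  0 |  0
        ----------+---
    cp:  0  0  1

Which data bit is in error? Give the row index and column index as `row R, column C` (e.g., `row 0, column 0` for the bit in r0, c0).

row 0, column 1

Recompute each row's even parity and compare to rp:
  r0: data parity 0, sent rp 1 → mismatch
  r1: data parity 0, sent rp 0 → ok
  r2: data parity 0, sent rp 0 → ok
Recompute each column's even parity and compare to cp:
  c0: data parity 0, sent cp 0 → ok
  c1: data parity 1, sent cp 0 → mismatch
  c2: data parity 1, sent cp 1 → ok
Exactly one row (r0) and one column (c1) fail → the flipped bit is at their intersection.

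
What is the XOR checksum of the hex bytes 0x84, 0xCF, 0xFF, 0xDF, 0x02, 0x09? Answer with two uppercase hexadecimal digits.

XOR the bytes together:
  start with 0x84
  0x84 ⊕ 0xCF = 0x4B
  0x4B ⊕ 0xFF = 0xB4
  0xB4 ⊕ 0xDF = 0x6B
  0x6B ⊕ 0x02 = 0x69
  0x69 ⊕ 0x09 = 0x60

60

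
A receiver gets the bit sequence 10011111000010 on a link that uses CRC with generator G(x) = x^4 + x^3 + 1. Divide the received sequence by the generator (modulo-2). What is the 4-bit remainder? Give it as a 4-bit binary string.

1101

Modulo-2 division of 10011111000010 by 11001:
  pos 0: 10011 XOR 11001 = 01010
  pos 1: 10101 XOR 11001 = 01100
  pos 2: 11001 XOR 11001 = 00000
  pos 7: 10000 XOR 11001 = 01001
  pos 8: 10011 XOR 11001 = 01010
  pos 9: 10100 XOR 11001 = 01101
Remainder = 1101 (nonzero — an error is detected).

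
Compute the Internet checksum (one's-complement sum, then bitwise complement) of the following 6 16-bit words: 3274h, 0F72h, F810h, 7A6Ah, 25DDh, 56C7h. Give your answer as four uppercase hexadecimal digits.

One's-complement addition (fold any carry out of bit 15 back into bit 0):
  0x3274 + 0x0F72 = 0x041E6
  0x41E6 + 0xF810 = 0x139F6 → wrap carry → 0x39F7
  0x39F7 + 0x7A6A = 0x0B461
  0xB461 + 0x25DD = 0x0DA3E
  0xDA3E + 0x56C7 = 0x13105 → wrap carry → 0x3106
One's-complement sum = 0x3106.
Checksum = ~0x3106 & 0xFFFF = 0xCEF9.

CEF9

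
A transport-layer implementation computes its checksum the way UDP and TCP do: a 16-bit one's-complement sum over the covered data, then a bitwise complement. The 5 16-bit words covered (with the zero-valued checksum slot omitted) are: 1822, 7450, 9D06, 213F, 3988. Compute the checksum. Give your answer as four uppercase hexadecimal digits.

One's-complement addition (fold any carry out of bit 15 back into bit 0):
  0x1822 + 0x7450 = 0x08C72
  0x8C72 + 0x9D06 = 0x12978 → wrap carry → 0x2979
  0x2979 + 0x213F = 0x04AB8
  0x4AB8 + 0x3988 = 0x08440
One's-complement sum = 0x8440.
Checksum = ~0x8440 & 0xFFFF = 0x7BBF.

7BBF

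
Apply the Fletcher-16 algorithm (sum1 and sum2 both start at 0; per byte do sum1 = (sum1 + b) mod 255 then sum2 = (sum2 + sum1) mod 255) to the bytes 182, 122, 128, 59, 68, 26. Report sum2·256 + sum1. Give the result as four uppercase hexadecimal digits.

034B

Running sums (mod 255):
  after byte 0 (182): sum1=182, sum2=182
  after byte 1 (122): sum1=49, sum2=231
  after byte 2 (128): sum1=177, sum2=153
  after byte 3 (59): sum1=236, sum2=134
  after byte 4 (68): sum1=49, sum2=183
  after byte 5 (26): sum1=75, sum2=3
Checksum = sum2·256 + sum1 = 3·256 + 75 = 843 = 0x034B.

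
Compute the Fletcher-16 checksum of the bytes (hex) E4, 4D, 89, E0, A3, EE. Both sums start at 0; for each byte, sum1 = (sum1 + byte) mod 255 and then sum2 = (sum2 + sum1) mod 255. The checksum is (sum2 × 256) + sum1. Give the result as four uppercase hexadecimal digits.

Running sums (mod 255):
  after byte 0 (E4): sum1=228, sum2=228
  after byte 1 (4D): sum1=50, sum2=23
  after byte 2 (89): sum1=187, sum2=210
  after byte 3 (E0): sum1=156, sum2=111
  after byte 4 (A3): sum1=64, sum2=175
  after byte 5 (EE): sum1=47, sum2=222
Checksum = sum2·256 + sum1 = 222·256 + 47 = 56879 = 0xDE2F.

DE2F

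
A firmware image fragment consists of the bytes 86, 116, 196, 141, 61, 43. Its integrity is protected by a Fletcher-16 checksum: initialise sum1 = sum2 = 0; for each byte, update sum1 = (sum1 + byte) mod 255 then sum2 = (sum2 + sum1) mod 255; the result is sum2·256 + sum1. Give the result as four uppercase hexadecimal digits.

Running sums (mod 255):
  after byte 0 (86): sum1=86, sum2=86
  after byte 1 (116): sum1=202, sum2=33
  after byte 2 (196): sum1=143, sum2=176
  after byte 3 (141): sum1=29, sum2=205
  after byte 4 (61): sum1=90, sum2=40
  after byte 5 (43): sum1=133, sum2=173
Checksum = sum2·256 + sum1 = 173·256 + 133 = 44421 = 0xAD85.

AD85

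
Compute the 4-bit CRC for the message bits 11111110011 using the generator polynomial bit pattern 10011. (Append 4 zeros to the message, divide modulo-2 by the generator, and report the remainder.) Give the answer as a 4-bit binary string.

1000

Append 4 zeros: 111111100110000. Divide by 10011 (XOR where the leading bit is 1):
  pos 0: 11111 XOR 10011 = 01100
  pos 1: 11001 XOR 10011 = 01010
  pos 2: 10101 XOR 10011 = 00110
  pos 4: 11000 XOR 10011 = 01011
  pos 5: 10111 XOR 10011 = 00100
  pos 7: 10010 XOR 10011 = 00001
Remainder (last 4 bits) = 1000. This is the CRC / FCS.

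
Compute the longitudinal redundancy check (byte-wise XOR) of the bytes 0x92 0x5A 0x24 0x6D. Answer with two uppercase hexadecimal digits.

81

XOR the bytes together:
  start with 0x92
  0x92 ⊕ 0x5A = 0xC8
  0xC8 ⊕ 0x24 = 0xEC
  0xEC ⊕ 0x6D = 0x81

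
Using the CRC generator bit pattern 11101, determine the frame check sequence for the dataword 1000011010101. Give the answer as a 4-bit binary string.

0000

Append 4 zeros: 10000110101010000. Divide by 11101 (XOR where the leading bit is 1):
  pos 0: 10000 XOR 11101 = 01101
  pos 1: 11011 XOR 11101 = 00110
  pos 3: 11010 XOR 11101 = 00111
  pos 5: 11110 XOR 11101 = 00011
  pos 8: 11101 XOR 11101 = 00000
Remainder (last 4 bits) = 0000. This is the CRC / FCS.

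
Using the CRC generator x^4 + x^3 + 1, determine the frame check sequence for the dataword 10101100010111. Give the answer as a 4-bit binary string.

0011

Append 4 zeros: 101011000101110000. Divide by 11001 (XOR where the leading bit is 1):
  pos 0: 10101 XOR 11001 = 01100
  pos 1: 11001 XOR 11001 = 00000
  pos 9: 10111 XOR 11001 = 01110
  pos 10: 11100 XOR 11001 = 00101
  pos 12: 10100 XOR 11001 = 01101
  pos 13: 11010 XOR 11001 = 00011
Remainder (last 4 bits) = 0011. This is the CRC / FCS.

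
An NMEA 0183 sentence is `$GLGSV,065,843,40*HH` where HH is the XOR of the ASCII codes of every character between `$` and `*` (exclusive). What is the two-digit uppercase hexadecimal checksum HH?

XOR the ASCII codes of the payload characters:
  'G' = 0x47 → acc = 0x47
  'L' = 0x4C → acc = 0x0B
  'G' = 0x47 → acc = 0x4C
  'S' = 0x53 → acc = 0x1F
  'V' = 0x56 → acc = 0x49
  ',' = 0x2C → acc = 0x65
  '0' = 0x30 → acc = 0x55
  '6' = 0x36 → acc = 0x63
  '5' = 0x35 → acc = 0x56
  ',' = 0x2C → acc = 0x7A
  '8' = 0x38 → acc = 0x42
  '4' = 0x34 → acc = 0x76
  '3' = 0x33 → acc = 0x45
  ',' = 0x2C → acc = 0x69
  '4' = 0x34 → acc = 0x5D
  '0' = 0x30 → acc = 0x6D
Checksum = 0x6D.

6D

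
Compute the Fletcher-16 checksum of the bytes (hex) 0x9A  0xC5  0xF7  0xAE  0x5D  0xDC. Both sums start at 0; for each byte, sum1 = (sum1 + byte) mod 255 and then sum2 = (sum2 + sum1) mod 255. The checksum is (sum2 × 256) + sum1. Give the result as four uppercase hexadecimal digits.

0041

Running sums (mod 255):
  after byte 0 (0x9A): sum1=154, sum2=154
  after byte 1 (0xC5): sum1=96, sum2=250
  after byte 2 (0xF7): sum1=88, sum2=83
  after byte 3 (0xAE): sum1=7, sum2=90
  after byte 4 (0x5D): sum1=100, sum2=190
  after byte 5 (0xDC): sum1=65, sum2=0
Checksum = sum2·256 + sum1 = 0·256 + 65 = 65 = 0x0041.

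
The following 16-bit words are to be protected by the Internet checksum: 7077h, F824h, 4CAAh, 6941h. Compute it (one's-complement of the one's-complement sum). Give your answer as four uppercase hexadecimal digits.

E177

One's-complement addition (fold any carry out of bit 15 back into bit 0):
  0x7077 + 0xF824 = 0x1689B → wrap carry → 0x689C
  0x689C + 0x4CAA = 0x0B546
  0xB546 + 0x6941 = 0x11E87 → wrap carry → 0x1E88
One's-complement sum = 0x1E88.
Checksum = ~0x1E88 & 0xFFFF = 0xE177.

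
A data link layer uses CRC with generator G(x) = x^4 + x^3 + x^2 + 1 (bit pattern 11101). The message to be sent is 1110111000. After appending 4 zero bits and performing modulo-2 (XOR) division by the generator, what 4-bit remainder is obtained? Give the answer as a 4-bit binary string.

Append 4 zeros: 11101110000000. Divide by 11101 (XOR where the leading bit is 1):
  pos 0: 11101 XOR 11101 = 00000
  pos 5: 11000 XOR 11101 = 00101
  pos 7: 10100 XOR 11101 = 01001
  pos 8: 10010 XOR 11101 = 01111
  pos 9: 11110 XOR 11101 = 00011
Remainder (last 4 bits) = 0011. This is the CRC / FCS.

0011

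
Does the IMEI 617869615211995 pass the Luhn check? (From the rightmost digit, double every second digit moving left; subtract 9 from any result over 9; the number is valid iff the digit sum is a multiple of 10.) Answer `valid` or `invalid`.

From the right, keep odd positions and double even positions (subtract 9 from any doubled value over 9):
  doubled (positions 2,4,...): 9 2 4 2 9 7 2 → sum 35
  kept (positions 1,3,...): 5 9 1 5 6 6 7 6 → sum 45
Total = 80.
80 mod 10 = 0, so the number is valid.

valid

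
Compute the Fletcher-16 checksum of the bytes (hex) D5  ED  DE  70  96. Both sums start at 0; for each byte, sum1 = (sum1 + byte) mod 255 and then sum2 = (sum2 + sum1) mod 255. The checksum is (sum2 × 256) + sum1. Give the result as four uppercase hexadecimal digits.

F8A9

Running sums (mod 255):
  after byte 0 (D5): sum1=213, sum2=213
  after byte 1 (ED): sum1=195, sum2=153
  after byte 2 (DE): sum1=162, sum2=60
  after byte 3 (70): sum1=19, sum2=79
  after byte 4 (96): sum1=169, sum2=248
Checksum = sum2·256 + sum1 = 248·256 + 169 = 63657 = 0xF8A9.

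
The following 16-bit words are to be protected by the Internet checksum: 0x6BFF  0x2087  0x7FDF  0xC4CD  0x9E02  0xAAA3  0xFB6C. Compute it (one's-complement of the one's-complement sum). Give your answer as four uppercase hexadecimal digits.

One's-complement addition (fold any carry out of bit 15 back into bit 0):
  0x6BFF + 0x2087 = 0x08C86
  0x8C86 + 0x7FDF = 0x10C65 → wrap carry → 0x0C66
  0x0C66 + 0xC4CD = 0x0D133
  0xD133 + 0x9E02 = 0x16F35 → wrap carry → 0x6F36
  0x6F36 + 0xAAA3 = 0x119D9 → wrap carry → 0x19DA
  0x19DA + 0xFB6C = 0x11546 → wrap carry → 0x1547
One's-complement sum = 0x1547.
Checksum = ~0x1547 & 0xFFFF = 0xEAB8.

EAB8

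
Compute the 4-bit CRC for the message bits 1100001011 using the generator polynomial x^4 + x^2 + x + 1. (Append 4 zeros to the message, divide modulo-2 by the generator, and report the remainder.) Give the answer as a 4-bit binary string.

Append 4 zeros: 11000010110000. Divide by 10111 (XOR where the leading bit is 1):
  pos 0: 11000 XOR 10111 = 01111
  pos 1: 11110 XOR 10111 = 01001
  pos 2: 10011 XOR 10111 = 00100
  pos 4: 10001 XOR 10111 = 00110
  pos 6: 11010 XOR 10111 = 01101
  pos 7: 11010 XOR 10111 = 01101
  pos 8: 11010 XOR 10111 = 01101
  pos 9: 11010 XOR 10111 = 01101
Remainder (last 4 bits) = 1101. This is the CRC / FCS.

1101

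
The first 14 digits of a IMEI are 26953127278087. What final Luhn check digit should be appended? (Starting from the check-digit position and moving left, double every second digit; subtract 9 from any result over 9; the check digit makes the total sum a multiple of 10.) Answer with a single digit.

Partial digits right→left: 7 8 0 8 7 2 7 2 1 3 5 9 6 2
Double every second digit counting from the check-digit position (so the 1st, 3rd, 5th, ... of the partial from the right).
  doubled (with −9 where >9): 5 0 5 5 2 1 3 → sum 21
  kept as-is: 8 8 2 2 3 9 2 → sum 34
Total = 21 + 34 = 55.
Check digit = (10 − (55 mod 10)) mod 10 = 5.

5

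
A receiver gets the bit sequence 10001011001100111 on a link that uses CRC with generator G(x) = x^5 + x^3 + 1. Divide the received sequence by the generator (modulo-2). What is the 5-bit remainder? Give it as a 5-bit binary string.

Modulo-2 division of 10001011001100111 by 101001:
  pos 0: 100010 XOR 101001 = 001011
  pos 2: 101111 XOR 101001 = 000110
  pos 5: 110001 XOR 101001 = 011000
  pos 6: 110001 XOR 101001 = 011000
  pos 7: 110000 XOR 101001 = 011001
  pos 8: 110010 XOR 101001 = 011011
  pos 9: 110111 XOR 101001 = 011110
  pos 10: 111101 XOR 101001 = 010100
  pos 11: 101001 XOR 101001 = 000000
Remainder = 00000 (zero — the frame passes the CRC check).

00000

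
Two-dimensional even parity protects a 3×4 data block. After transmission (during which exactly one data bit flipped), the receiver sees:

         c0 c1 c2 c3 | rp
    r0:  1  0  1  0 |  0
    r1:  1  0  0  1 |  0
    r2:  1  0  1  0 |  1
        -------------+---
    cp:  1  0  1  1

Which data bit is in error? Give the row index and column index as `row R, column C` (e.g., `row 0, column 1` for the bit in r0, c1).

row 2, column 2

Recompute each row's even parity and compare to rp:
  r0: data parity 0, sent rp 0 → ok
  r1: data parity 0, sent rp 0 → ok
  r2: data parity 0, sent rp 1 → mismatch
Recompute each column's even parity and compare to cp:
  c0: data parity 1, sent cp 1 → ok
  c1: data parity 0, sent cp 0 → ok
  c2: data parity 0, sent cp 1 → mismatch
  c3: data parity 1, sent cp 1 → ok
Exactly one row (r2) and one column (c2) fail → the flipped bit is at their intersection.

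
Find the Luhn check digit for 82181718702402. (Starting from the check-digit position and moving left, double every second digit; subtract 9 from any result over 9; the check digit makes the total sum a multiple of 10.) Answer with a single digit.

5

Partial digits right→left: 2 0 4 2 0 7 8 1 7 1 8 1 2 8
Double every second digit counting from the check-digit position (so the 1st, 3rd, 5th, ... of the partial from the right).
  doubled (with −9 where >9): 4 8 0 7 5 7 4 → sum 35
  kept as-is: 0 2 7 1 1 1 8 → sum 20
Total = 35 + 20 = 55.
Check digit = (10 − (55 mod 10)) mod 10 = 5.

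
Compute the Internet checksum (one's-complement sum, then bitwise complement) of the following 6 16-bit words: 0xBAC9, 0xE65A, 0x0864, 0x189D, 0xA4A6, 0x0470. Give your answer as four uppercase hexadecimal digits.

One's-complement addition (fold any carry out of bit 15 back into bit 0):
  0xBAC9 + 0xE65A = 0x1A123 → wrap carry → 0xA124
  0xA124 + 0x0864 = 0x0A988
  0xA988 + 0x189D = 0x0C225
  0xC225 + 0xA4A6 = 0x166CB → wrap carry → 0x66CC
  0x66CC + 0x0470 = 0x06B3C
One's-complement sum = 0x6B3C.
Checksum = ~0x6B3C & 0xFFFF = 0x94C3.

94C3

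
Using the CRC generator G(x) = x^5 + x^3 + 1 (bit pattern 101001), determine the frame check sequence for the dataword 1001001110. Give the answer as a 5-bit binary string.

Append 5 zeros: 100100111000000. Divide by 101001 (XOR where the leading bit is 1):
  pos 0: 100100 XOR 101001 = 001101
  pos 2: 110111 XOR 101001 = 011110
  pos 3: 111101 XOR 101001 = 010100
  pos 4: 101000 XOR 101001 = 000001
  pos 9: 100000 XOR 101001 = 001001
Remainder (last 5 bits) = 01001. This is the CRC / FCS.

01001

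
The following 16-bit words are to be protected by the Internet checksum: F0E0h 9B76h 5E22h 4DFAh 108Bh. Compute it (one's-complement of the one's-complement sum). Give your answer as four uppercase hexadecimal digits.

One's-complement addition (fold any carry out of bit 15 back into bit 0):
  0xF0E0 + 0x9B76 = 0x18C56 → wrap carry → 0x8C57
  0x8C57 + 0x5E22 = 0x0EA79
  0xEA79 + 0x4DFA = 0x13873 → wrap carry → 0x3874
  0x3874 + 0x108B = 0x048FF
One's-complement sum = 0x48FF.
Checksum = ~0x48FF & 0xFFFF = 0xB700.

B700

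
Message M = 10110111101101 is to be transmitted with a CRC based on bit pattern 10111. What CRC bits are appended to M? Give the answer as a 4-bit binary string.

0011

Append 4 zeros: 101101111011010000. Divide by 10111 (XOR where the leading bit is 1):
  pos 0: 10110 XOR 10111 = 00001
  pos 4: 11111 XOR 10111 = 01000
  pos 5: 10000 XOR 10111 = 00111
  pos 7: 11111 XOR 10111 = 01000
  pos 8: 10000 XOR 10111 = 00111
  pos 10: 11110 XOR 10111 = 01001
  pos 11: 10010 XOR 10111 = 00101
  pos 13: 10100 XOR 10111 = 00011
Remainder (last 4 bits) = 0011. This is the CRC / FCS.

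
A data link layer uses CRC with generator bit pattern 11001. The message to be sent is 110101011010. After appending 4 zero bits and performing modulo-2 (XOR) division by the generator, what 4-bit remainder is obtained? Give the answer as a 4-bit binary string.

0110

Append 4 zeros: 1101010110100000. Divide by 11001 (XOR where the leading bit is 1):
  pos 0: 11010 XOR 11001 = 00011
  pos 3: 11101 XOR 11001 = 00100
  pos 5: 10010 XOR 11001 = 01011
  pos 6: 10111 XOR 11001 = 01110
  pos 7: 11100 XOR 11001 = 00101
  pos 9: 10100 XOR 11001 = 01101
  pos 10: 11010 XOR 11001 = 00011
Remainder (last 4 bits) = 0110. This is the CRC / FCS.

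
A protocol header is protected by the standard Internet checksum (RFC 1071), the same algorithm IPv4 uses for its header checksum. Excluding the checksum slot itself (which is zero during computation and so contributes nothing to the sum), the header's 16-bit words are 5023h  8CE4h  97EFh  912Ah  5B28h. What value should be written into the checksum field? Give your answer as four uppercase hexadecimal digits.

One's-complement addition (fold any carry out of bit 15 back into bit 0):
  0x5023 + 0x8CE4 = 0x0DD07
  0xDD07 + 0x97EF = 0x174F6 → wrap carry → 0x74F7
  0x74F7 + 0x912A = 0x10621 → wrap carry → 0x0622
  0x0622 + 0x5B28 = 0x0614A
One's-complement sum = 0x614A.
Checksum = ~0x614A & 0xFFFF = 0x9EB5.

9EB5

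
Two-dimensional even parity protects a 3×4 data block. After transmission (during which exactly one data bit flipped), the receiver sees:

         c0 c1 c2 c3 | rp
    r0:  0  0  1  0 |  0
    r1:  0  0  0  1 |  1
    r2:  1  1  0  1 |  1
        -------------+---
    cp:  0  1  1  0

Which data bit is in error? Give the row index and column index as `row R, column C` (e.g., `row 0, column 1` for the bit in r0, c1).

row 0, column 0

Recompute each row's even parity and compare to rp:
  r0: data parity 1, sent rp 0 → mismatch
  r1: data parity 1, sent rp 1 → ok
  r2: data parity 1, sent rp 1 → ok
Recompute each column's even parity and compare to cp:
  c0: data parity 1, sent cp 0 → mismatch
  c1: data parity 1, sent cp 1 → ok
  c2: data parity 1, sent cp 1 → ok
  c3: data parity 0, sent cp 0 → ok
Exactly one row (r0) and one column (c0) fail → the flipped bit is at their intersection.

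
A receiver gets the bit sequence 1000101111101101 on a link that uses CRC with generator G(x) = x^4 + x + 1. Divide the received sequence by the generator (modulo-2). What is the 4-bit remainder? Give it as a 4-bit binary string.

1100

Modulo-2 division of 1000101111101101 by 10011:
  pos 0: 10001 XOR 10011 = 00010
  pos 3: 10011 XOR 10011 = 00000
  pos 8: 11101 XOR 10011 = 01110
  pos 9: 11101 XOR 10011 = 01110
  pos 10: 11100 XOR 10011 = 01111
  pos 11: 11111 XOR 10011 = 01100
Remainder = 1100 (nonzero — an error is detected).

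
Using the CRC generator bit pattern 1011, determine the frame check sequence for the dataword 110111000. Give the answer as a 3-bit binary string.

Append 3 zeros: 110111000000. Divide by 1011 (XOR where the leading bit is 1):
  pos 0: 1101 XOR 1011 = 0110
  pos 1: 1101 XOR 1011 = 0110
  pos 2: 1101 XOR 1011 = 0110
  pos 3: 1100 XOR 1011 = 0111
  pos 4: 1110 XOR 1011 = 0101
  pos 5: 1010 XOR 1011 = 0001
  pos 8: 1000 XOR 1011 = 0011
Remainder (last 3 bits) = 011. This is the CRC / FCS.

011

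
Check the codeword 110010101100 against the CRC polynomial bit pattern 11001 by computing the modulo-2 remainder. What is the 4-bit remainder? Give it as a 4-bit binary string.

0111

Modulo-2 division of 110010101100 by 11001:
  pos 0: 11001 XOR 11001 = 00000
  pos 6: 10110 XOR 11001 = 01111
  pos 7: 11110 XOR 11001 = 00111
Remainder = 0111 (nonzero — an error is detected).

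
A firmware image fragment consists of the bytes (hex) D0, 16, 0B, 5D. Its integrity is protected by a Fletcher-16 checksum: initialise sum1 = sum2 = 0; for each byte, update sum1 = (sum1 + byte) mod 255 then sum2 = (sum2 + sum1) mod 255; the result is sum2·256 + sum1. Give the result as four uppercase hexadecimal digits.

F84F

Running sums (mod 255):
  after byte 0 (D0): sum1=208, sum2=208
  after byte 1 (16): sum1=230, sum2=183
  after byte 2 (0B): sum1=241, sum2=169
  after byte 3 (5D): sum1=79, sum2=248
Checksum = sum2·256 + sum1 = 248·256 + 79 = 63567 = 0xF84F.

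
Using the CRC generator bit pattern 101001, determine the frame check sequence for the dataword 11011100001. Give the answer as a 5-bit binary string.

01110

Append 5 zeros: 1101110000100000. Divide by 101001 (XOR where the leading bit is 1):
  pos 0: 110111 XOR 101001 = 011110
  pos 1: 111100 XOR 101001 = 010101
  pos 2: 101010 XOR 101001 = 000011
  pos 6: 110010 XOR 101001 = 011011
  pos 7: 110110 XOR 101001 = 011111
  pos 8: 111110 XOR 101001 = 010111
  pos 9: 101110 XOR 101001 = 000111
Remainder (last 5 bits) = 01110. This is the CRC / FCS.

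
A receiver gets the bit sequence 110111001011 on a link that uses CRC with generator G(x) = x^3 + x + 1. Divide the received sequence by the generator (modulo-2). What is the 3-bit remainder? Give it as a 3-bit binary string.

Modulo-2 division of 110111001011 by 1011:
  pos 0: 1101 XOR 1011 = 0110
  pos 1: 1101 XOR 1011 = 0110
  pos 2: 1101 XOR 1011 = 0110
  pos 3: 1100 XOR 1011 = 0111
  pos 4: 1110 XOR 1011 = 0101
  pos 5: 1011 XOR 1011 = 0000
Remainder = 011 (nonzero — an error is detected).

011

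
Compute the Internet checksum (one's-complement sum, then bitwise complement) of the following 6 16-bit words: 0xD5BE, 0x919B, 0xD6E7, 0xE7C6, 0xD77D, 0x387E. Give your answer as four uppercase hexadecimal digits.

One's-complement addition (fold any carry out of bit 15 back into bit 0):
  0xD5BE + 0x919B = 0x16759 → wrap carry → 0x675A
  0x675A + 0xD6E7 = 0x13E41 → wrap carry → 0x3E42
  0x3E42 + 0xE7C6 = 0x12608 → wrap carry → 0x2609
  0x2609 + 0xD77D = 0x0FD86
  0xFD86 + 0x387E = 0x13604 → wrap carry → 0x3605
One's-complement sum = 0x3605.
Checksum = ~0x3605 & 0xFFFF = 0xC9FA.

C9FA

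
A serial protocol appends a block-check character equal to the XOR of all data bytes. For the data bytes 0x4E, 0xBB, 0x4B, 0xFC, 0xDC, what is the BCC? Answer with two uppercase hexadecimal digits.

9E

XOR the bytes together:
  start with 0x4E
  0x4E ⊕ 0xBB = 0xF5
  0xF5 ⊕ 0x4B = 0xBE
  0xBE ⊕ 0xFC = 0x42
  0x42 ⊕ 0xDC = 0x9E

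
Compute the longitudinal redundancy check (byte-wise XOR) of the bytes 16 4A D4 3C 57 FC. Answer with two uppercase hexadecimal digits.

1F

XOR the bytes together:
  start with 0x16
  0x16 ⊕ 0x4A = 0x5C
  0x5C ⊕ 0xD4 = 0x88
  0x88 ⊕ 0x3C = 0xB4
  0xB4 ⊕ 0x57 = 0xE3
  0xE3 ⊕ 0xFC = 0x1F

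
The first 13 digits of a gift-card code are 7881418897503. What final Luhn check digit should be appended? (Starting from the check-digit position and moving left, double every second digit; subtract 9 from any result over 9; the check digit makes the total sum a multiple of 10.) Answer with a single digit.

2

Partial digits right→left: 3 0 5 7 9 8 8 1 4 1 8 8 7
Double every second digit counting from the check-digit position (so the 1st, 3rd, 5th, ... of the partial from the right).
  doubled (with −9 where >9): 6 1 9 7 8 7 5 → sum 43
  kept as-is: 0 7 8 1 1 8 → sum 25
Total = 43 + 25 = 68.
Check digit = (10 − (68 mod 10)) mod 10 = 2.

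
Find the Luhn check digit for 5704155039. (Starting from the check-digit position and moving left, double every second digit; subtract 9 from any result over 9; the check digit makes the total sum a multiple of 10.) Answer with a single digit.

Partial digits right→left: 9 3 0 5 5 1 4 0 7 5
Double every second digit counting from the check-digit position (so the 1st, 3rd, 5th, ... of the partial from the right).
  doubled (with −9 where >9): 9 0 1 8 5 → sum 23
  kept as-is: 3 5 1 0 5 → sum 14
Total = 23 + 14 = 37.
Check digit = (10 − (37 mod 10)) mod 10 = 3.

3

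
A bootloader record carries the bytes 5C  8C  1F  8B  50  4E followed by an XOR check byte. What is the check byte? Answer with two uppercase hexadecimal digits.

XOR the bytes together:
  start with 0x5C
  0x5C ⊕ 0x8C = 0xD0
  0xD0 ⊕ 0x1F = 0xCF
  0xCF ⊕ 0x8B = 0x44
  0x44 ⊕ 0x50 = 0x14
  0x14 ⊕ 0x4E = 0x5A

5A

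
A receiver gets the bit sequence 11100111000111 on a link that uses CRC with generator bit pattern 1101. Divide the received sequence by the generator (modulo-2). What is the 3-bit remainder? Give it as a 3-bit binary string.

000

Modulo-2 division of 11100111000111 by 1101:
  pos 0: 1110 XOR 1101 = 0011
  pos 2: 1101 XOR 1101 = 0000
  pos 6: 1100 XOR 1101 = 0001
  pos 9: 1011 XOR 1101 = 0110
  pos 10: 1101 XOR 1101 = 0000
Remainder = 000 (zero — the frame passes the CRC check).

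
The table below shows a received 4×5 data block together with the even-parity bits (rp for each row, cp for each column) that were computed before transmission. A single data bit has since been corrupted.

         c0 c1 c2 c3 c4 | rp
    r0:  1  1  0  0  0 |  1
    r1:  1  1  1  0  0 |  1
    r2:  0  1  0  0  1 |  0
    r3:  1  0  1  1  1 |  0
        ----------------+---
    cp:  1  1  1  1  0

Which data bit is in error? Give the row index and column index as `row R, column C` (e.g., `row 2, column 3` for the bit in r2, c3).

row 0, column 2

Recompute each row's even parity and compare to rp:
  r0: data parity 0, sent rp 1 → mismatch
  r1: data parity 1, sent rp 1 → ok
  r2: data parity 0, sent rp 0 → ok
  r3: data parity 0, sent rp 0 → ok
Recompute each column's even parity and compare to cp:
  c0: data parity 1, sent cp 1 → ok
  c1: data parity 1, sent cp 1 → ok
  c2: data parity 0, sent cp 1 → mismatch
  c3: data parity 1, sent cp 1 → ok
  c4: data parity 0, sent cp 0 → ok
Exactly one row (r0) and one column (c2) fail → the flipped bit is at their intersection.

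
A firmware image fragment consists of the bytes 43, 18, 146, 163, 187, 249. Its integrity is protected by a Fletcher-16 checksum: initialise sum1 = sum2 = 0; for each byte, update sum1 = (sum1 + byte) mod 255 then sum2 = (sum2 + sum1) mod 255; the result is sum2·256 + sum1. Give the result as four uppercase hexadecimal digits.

Running sums (mod 255):
  after byte 0 (43): sum1=43, sum2=43
  after byte 1 (18): sum1=61, sum2=104
  after byte 2 (146): sum1=207, sum2=56
  after byte 3 (163): sum1=115, sum2=171
  after byte 4 (187): sum1=47, sum2=218
  after byte 5 (249): sum1=41, sum2=4
Checksum = sum2·256 + sum1 = 4·256 + 41 = 1065 = 0x0429.

0429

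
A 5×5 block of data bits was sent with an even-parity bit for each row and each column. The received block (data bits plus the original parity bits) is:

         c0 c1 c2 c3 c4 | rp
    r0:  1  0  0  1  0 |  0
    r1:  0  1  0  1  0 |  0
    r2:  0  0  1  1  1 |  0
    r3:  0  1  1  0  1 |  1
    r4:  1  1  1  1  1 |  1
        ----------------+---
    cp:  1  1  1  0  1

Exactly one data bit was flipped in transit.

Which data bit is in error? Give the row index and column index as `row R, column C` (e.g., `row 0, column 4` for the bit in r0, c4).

row 2, column 0

Recompute each row's even parity and compare to rp:
  r0: data parity 0, sent rp 0 → ok
  r1: data parity 0, sent rp 0 → ok
  r2: data parity 1, sent rp 0 → mismatch
  r3: data parity 1, sent rp 1 → ok
  r4: data parity 1, sent rp 1 → ok
Recompute each column's even parity and compare to cp:
  c0: data parity 0, sent cp 1 → mismatch
  c1: data parity 1, sent cp 1 → ok
  c2: data parity 1, sent cp 1 → ok
  c3: data parity 0, sent cp 0 → ok
  c4: data parity 1, sent cp 1 → ok
Exactly one row (r2) and one column (c0) fail → the flipped bit is at their intersection.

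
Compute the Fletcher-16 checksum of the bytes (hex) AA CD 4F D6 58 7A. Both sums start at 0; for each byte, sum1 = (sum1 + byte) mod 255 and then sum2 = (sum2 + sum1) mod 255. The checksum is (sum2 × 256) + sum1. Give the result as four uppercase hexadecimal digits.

Running sums (mod 255):
  after byte 0 (AA): sum1=170, sum2=170
  after byte 1 (CD): sum1=120, sum2=35
  after byte 2 (4F): sum1=199, sum2=234
  after byte 3 (D6): sum1=158, sum2=137
  after byte 4 (58): sum1=246, sum2=128
  after byte 5 (7A): sum1=113, sum2=241
Checksum = sum2·256 + sum1 = 241·256 + 113 = 61809 = 0xF171.

F171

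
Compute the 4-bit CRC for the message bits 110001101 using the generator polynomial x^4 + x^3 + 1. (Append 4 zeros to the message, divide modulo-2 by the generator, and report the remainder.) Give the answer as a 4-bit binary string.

Append 4 zeros: 1100011010000. Divide by 11001 (XOR where the leading bit is 1):
  pos 0: 11000 XOR 11001 = 00001
  pos 4: 11101 XOR 11001 = 00100
  pos 6: 10000 XOR 11001 = 01001
  pos 7: 10010 XOR 11001 = 01011
  pos 8: 10110 XOR 11001 = 01111
Remainder (last 4 bits) = 1111. This is the CRC / FCS.

1111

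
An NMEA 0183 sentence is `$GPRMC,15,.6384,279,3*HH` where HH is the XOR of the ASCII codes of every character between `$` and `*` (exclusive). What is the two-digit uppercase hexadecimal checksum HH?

XOR the ASCII codes of the payload characters:
  'G' = 0x47 → acc = 0x47
  'P' = 0x50 → acc = 0x17
  'R' = 0x52 → acc = 0x45
  'M' = 0x4D → acc = 0x08
  'C' = 0x43 → acc = 0x4B
  ',' = 0x2C → acc = 0x67
  '1' = 0x31 → acc = 0x56
  '5' = 0x35 → acc = 0x63
  ',' = 0x2C → acc = 0x4F
  '.' = 0x2E → acc = 0x61
  '6' = 0x36 → acc = 0x57
  '3' = 0x33 → acc = 0x64
  '8' = 0x38 → acc = 0x5C
  '4' = 0x34 → acc = 0x68
  ',' = 0x2C → acc = 0x44
  '2' = 0x32 → acc = 0x76
  '7' = 0x37 → acc = 0x41
  '9' = 0x39 → acc = 0x78
  ',' = 0x2C → acc = 0x54
  '3' = 0x33 → acc = 0x67
Checksum = 0x67.

67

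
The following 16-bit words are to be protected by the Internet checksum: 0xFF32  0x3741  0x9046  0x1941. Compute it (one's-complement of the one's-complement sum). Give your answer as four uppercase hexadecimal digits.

One's-complement addition (fold any carry out of bit 15 back into bit 0):
  0xFF32 + 0x3741 = 0x13673 → wrap carry → 0x3674
  0x3674 + 0x9046 = 0x0C6BA
  0xC6BA + 0x1941 = 0x0DFFB
One's-complement sum = 0xDFFB.
Checksum = ~0xDFFB & 0xFFFF = 0x2004.

2004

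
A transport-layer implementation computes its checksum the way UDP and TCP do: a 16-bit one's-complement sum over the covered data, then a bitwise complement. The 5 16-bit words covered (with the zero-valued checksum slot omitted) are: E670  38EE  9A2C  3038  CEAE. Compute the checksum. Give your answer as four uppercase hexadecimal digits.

One's-complement addition (fold any carry out of bit 15 back into bit 0):
  0xE670 + 0x38EE = 0x11F5E → wrap carry → 0x1F5F
  0x1F5F + 0x9A2C = 0x0B98B
  0xB98B + 0x3038 = 0x0E9C3
  0xE9C3 + 0xCEAE = 0x1B871 → wrap carry → 0xB872
One's-complement sum = 0xB872.
Checksum = ~0xB872 & 0xFFFF = 0x478D.

478D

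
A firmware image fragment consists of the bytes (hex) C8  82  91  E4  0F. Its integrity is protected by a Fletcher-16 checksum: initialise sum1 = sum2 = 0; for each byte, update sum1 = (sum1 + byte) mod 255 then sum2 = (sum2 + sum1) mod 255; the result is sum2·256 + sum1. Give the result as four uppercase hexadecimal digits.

Running sums (mod 255):
  after byte 0 (C8): sum1=200, sum2=200
  after byte 1 (82): sum1=75, sum2=20
  after byte 2 (91): sum1=220, sum2=240
  after byte 3 (E4): sum1=193, sum2=178
  after byte 4 (0F): sum1=208, sum2=131
Checksum = sum2·256 + sum1 = 131·256 + 208 = 33744 = 0x83D0.

83D0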